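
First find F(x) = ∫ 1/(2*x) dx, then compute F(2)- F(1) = log(2)/2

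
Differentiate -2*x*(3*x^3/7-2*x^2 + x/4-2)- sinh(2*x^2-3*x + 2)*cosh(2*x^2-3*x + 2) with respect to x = -24*x^3/7 + 12*x^2 - 4*x*sinh(2*x^2 - 3*x + 2)^2 - 4*x*cosh(2*x^2 - 3*x + 2)^2 - x + 3*sinh(2*x^2 - 3*x + 2)^2 + 3*cosh(2*x^2 - 3*x + 2)^2 + 4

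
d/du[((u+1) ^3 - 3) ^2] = 6*u^5 + 30*u^4 + 60*u^3 + 42*u^2 - 6*u - 12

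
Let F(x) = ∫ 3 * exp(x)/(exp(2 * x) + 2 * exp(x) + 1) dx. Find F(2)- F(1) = -3*E/(1 + E) + 3*exp(2)/(1 + exp(2))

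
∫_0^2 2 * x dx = 4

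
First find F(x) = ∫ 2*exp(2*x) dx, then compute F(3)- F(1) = -exp(2) + exp(6)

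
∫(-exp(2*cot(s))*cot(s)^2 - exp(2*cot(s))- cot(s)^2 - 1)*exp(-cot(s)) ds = exp(cot(s)) - exp(-cot(s)) + C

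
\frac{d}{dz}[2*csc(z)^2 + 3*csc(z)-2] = -(3 + 4/sin(z))*cos(z)/sin(z)^2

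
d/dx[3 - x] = -1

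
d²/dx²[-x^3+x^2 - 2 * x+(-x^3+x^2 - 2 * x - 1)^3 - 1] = -72*x^7 + 168*x^6 - 378*x^5 + 300*x^4 - 240*x^3 - 36*x^2 - 16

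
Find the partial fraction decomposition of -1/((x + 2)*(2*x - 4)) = 1/(8*(x + 2)) - 1/(8*(x - 2))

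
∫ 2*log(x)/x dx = log(x)^2 + C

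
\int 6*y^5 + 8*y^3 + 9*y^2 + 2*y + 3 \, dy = y^6 + 2*y^4 + 3*y^3 + y^2 + 3*y + C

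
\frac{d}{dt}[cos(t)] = -sin(t)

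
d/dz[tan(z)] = cos(z)^(-2)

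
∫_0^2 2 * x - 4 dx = -4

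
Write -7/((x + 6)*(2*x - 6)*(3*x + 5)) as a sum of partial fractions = 9/(52*(3*x + 5)) - 7/(234*(x + 6)) - 1/(36*(x - 3))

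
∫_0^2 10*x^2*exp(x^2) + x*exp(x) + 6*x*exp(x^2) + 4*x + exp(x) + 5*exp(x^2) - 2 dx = 1 + 2*exp(2) + 13*exp(4)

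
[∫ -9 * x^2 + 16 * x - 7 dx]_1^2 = -4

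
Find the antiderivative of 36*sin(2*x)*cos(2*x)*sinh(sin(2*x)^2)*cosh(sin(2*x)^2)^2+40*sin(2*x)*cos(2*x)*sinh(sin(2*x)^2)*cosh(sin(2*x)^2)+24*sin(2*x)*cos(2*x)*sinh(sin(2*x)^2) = (3*cosh(sin(2*x)^2)^2 + 5*cosh(sin(2*x)^2) + 6)*cosh(sin(2*x)^2) + C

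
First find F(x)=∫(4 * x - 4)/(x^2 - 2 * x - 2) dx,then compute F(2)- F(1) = -2*log(3) + 2*log(2)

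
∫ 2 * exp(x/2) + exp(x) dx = (exp(x/2) + 2)^2 + C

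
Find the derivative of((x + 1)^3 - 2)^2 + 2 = 6*x^5 + 30*x^4 + 60*x^3 + 48*x^2 + 6*x - 6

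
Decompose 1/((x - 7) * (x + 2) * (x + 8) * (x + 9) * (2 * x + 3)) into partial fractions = -16/(3315*(2*x + 3)) + 1/(1680*(x + 9)) - 1/(1170*(x + 8)) + 1/(378*(x + 2)) + 1/(36720*(x - 7))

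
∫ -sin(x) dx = cos(x) + C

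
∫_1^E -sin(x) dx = cos(E) - cos(1)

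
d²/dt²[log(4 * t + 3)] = -16/(16*t^2 + 24*t + 9)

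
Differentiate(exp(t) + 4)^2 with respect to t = 2*exp(2*t) + 8*exp(t)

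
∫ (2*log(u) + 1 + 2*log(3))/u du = (log(3*u) + 1)*log(3*u) + C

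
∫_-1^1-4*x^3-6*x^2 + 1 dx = -2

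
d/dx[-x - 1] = -1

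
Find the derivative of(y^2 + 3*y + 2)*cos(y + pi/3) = -y^2*sin(y + pi/3) - 3*y*sin(y + pi/3) + 2*y*cos(y + pi/3) - 2*sin(y + pi/3) + 3*cos(y + pi/3)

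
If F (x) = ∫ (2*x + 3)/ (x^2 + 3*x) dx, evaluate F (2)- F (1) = -log(4) + log(10)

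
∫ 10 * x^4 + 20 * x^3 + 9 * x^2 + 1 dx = 2*x^5 + 5*x^4 + 3*x^3 + x + C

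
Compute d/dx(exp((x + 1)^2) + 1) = 2*x*exp(x^2 + 2*x + 1) + 2*exp(x^2 + 2*x + 1)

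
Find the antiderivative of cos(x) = sin(x) + C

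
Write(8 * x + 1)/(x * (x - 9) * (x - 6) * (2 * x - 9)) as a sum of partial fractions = 296/(243*(2*x - 9)) - 49/(54*(x - 6)) + 73/(243*(x - 9)) - 1/(486*x)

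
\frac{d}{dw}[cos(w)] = -sin(w)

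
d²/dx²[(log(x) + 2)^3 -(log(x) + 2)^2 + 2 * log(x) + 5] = (-3*log(x)^2 - 4*log(x))/x^2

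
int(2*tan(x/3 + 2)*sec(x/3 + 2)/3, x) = acos(x*(-28*x^2 - 28*x + 3)/7) - asin(x*(28*x^2 + 28*x - 3)/7) + 2*sec(x/3 + 2) + C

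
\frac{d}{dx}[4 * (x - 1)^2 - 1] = 8*x - 8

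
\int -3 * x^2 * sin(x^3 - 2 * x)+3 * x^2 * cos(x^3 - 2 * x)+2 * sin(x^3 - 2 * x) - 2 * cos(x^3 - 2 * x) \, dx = sin(x*(x^2 - 2)) + cos(x*(x^2 - 2)) + C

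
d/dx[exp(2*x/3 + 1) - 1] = 2*exp(2*x/3 + 1)/3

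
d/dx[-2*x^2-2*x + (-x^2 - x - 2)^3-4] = -6*x^5 - 15*x^4 - 36*x^3 - 39*x^2 - 40*x - 14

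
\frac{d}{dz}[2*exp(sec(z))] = 2*exp(sec(z))*tan(z)*sec(z)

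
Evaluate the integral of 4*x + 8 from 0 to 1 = 10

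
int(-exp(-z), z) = exp(-z) + C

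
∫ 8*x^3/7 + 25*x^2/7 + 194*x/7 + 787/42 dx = 2*x^4/7 + 25*x^3/21 + 97*x^2/7 + 787*x/42 + C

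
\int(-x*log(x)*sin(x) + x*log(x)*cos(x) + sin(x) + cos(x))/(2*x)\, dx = sqrt(2)*log(x)*sin(x + pi/4)/2 + C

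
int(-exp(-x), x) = exp(-x) + C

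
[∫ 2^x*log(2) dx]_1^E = -2 + 2^E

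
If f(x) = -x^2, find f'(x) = -2*x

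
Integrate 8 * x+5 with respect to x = 4*x^2 + 5*x + C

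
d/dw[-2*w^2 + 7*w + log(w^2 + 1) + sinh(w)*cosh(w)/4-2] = (-16*w^3 + 2*w^2*sinh(w)^2 + 29*w^2 - 8*w + 2*sinh(w)^2 + 29)/(4*w^2 + 4)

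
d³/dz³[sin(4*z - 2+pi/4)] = -64*cos(4*z - 2 + pi/4)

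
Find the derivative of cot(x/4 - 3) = -1/(4*sin(x/4 - 3)^2)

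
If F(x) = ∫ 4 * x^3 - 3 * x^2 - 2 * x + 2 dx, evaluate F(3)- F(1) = 50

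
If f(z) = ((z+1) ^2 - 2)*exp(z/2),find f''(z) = z^2*exp(z/2)/4 + 5*z*exp(z/2)/2 + 15*exp(z/2)/4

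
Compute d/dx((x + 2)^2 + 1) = 2*x + 4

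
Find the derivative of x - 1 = 1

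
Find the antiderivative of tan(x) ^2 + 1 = tan(x) + C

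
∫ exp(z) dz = exp(z) + C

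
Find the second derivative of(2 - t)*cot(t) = 2*(-t*cos(t)/sin(t) + 1 + 2*cos(t)/sin(t))/sin(t)^2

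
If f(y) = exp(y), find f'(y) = exp(y)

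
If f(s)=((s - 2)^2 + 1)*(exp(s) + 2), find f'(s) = s^2*exp(s) - 2*s*exp(s) + 4*s + exp(s) - 8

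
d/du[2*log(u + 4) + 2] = 2/(u + 4)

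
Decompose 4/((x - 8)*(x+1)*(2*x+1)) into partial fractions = -16/(17*(2*x + 1)) + 4/(9*(x + 1)) + 4/(153*(x - 8))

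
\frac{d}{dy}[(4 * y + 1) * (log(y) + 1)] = (4*y*log(y) + 8*y + 1)/y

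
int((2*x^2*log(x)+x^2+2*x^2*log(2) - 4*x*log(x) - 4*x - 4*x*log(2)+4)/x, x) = (x - 2)^2*log(2*x) + C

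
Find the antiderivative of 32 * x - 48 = 16*x^2 - 48*x + C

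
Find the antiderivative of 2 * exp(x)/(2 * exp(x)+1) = log(2*exp(x) + 1) + C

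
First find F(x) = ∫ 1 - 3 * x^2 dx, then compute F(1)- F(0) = 0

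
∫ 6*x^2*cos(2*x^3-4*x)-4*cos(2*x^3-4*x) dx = sin(2*x*(x^2 - 2)) + C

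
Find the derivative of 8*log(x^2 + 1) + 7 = 16*x/(x^2 + 1)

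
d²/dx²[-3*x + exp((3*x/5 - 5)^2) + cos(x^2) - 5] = 324*x^2*exp(9*x^2/25 - 6*x + 25)/625 - 4*x^2*cos(x^2) - 216*x*exp(9*x^2/25 - 6*x + 25)/25 + 918*exp(9*x^2/25 - 6*x + 25)/25 - 2*sin(x^2)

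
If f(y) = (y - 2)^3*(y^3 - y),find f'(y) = 6*y^5 - 30*y^4 + 44*y^3 - 6*y^2 - 24*y + 8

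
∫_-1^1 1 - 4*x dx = 2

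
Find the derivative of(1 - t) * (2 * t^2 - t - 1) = -6*t^2 + 6*t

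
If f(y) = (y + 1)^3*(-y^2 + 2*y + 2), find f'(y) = -5*y^4 - 4*y^3 + 15*y^2 + 22*y + 8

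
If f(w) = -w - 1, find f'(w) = -1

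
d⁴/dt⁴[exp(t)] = exp(t)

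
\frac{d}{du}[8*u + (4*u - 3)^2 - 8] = 32*u - 16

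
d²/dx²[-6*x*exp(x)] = -6*x*exp(x) - 12*exp(x)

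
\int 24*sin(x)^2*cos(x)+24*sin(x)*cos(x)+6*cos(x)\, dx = (2*sin(x) + 1)^3 + C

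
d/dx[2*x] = 2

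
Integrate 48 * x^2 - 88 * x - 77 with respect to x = 16*x^3 - 44*x^2 - 77*x + C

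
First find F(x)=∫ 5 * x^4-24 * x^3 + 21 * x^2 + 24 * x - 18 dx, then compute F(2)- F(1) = 8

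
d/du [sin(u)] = cos(u)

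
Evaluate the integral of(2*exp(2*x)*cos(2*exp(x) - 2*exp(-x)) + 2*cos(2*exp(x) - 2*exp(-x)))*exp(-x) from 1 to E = -sin(2*(-exp(E) + exp(-E))) - sin(2*(E - exp(-1)))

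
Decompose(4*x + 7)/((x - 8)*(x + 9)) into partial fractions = 29/(17*(x + 9)) + 39/(17*(x - 8))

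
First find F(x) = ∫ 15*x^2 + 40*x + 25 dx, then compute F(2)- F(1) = 120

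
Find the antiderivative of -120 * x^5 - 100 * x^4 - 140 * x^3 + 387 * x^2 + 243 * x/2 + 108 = -20*x^6 - 20*x^5 - 35*x^4 + 129*x^3 + 243*x^2/4 + 108*x + C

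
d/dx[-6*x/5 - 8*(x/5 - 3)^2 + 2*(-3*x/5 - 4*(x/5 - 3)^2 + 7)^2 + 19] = 128*x^3/625 - 1008*x^2/125 + 2676*x/25 - 2394/5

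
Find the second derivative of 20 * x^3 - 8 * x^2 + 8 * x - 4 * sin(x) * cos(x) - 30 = 120*x + 8*sin(2*x) - 16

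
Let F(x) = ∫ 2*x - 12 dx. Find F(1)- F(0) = -11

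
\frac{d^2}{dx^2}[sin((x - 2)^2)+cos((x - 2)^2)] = -4*sqrt(2)*x^2*sin(x^2 - 4*x + pi/4 + 4) + 16*sqrt(2)*x*sin(x^2 - 4*x + pi/4 + 4) - 18*sin(x^2 - 4*x + 4) - 14*cos(x^2 - 4*x + 4)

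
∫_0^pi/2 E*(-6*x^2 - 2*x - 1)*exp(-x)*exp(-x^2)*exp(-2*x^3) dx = -E + exp(-pi^3/4 - pi^2/4 - pi/2 + 1)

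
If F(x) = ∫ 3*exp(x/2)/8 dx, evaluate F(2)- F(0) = -3/4 + 3*E/4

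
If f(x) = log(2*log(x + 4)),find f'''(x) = (2*log(x + 4)^2 + 3*log(x + 4) + 2)/(x^3*log(x + 4)^3 + 12*x^2*log(x + 4)^3 + 48*x*log(x + 4)^3 + 64*log(x + 4)^3)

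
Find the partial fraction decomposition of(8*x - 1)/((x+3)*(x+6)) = 49/(3*(x + 6)) - 25/(3*(x + 3))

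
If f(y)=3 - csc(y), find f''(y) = 1/sin(y) - 2/sin(y)^3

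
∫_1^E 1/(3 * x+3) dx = -log(2)/3 + log(1 + E)/3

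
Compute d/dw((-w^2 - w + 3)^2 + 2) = 4*w^3 + 6*w^2 - 10*w - 6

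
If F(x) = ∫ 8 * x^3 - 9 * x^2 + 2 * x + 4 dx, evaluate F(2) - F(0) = 20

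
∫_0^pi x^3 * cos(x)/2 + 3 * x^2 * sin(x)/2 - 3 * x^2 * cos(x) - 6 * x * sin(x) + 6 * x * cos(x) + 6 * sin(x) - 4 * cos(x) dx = 0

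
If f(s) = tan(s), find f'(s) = cos(s)^(-2)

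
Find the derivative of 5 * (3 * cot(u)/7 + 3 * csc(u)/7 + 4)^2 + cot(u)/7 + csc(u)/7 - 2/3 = -(847*cos(u) + 847 + 90*cos(u)^2/sin(u) + 180*cos(u)/sin(u) + 90/sin(u))/(49*sin(u)^2)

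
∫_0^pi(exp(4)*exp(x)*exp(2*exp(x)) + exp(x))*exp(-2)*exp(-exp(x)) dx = -exp(3) - exp(-exp(pi) - 2) + exp(-3) + exp(2 + exp(pi))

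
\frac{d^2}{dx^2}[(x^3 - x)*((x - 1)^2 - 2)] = 20*x^3 - 24*x^2 - 12*x + 4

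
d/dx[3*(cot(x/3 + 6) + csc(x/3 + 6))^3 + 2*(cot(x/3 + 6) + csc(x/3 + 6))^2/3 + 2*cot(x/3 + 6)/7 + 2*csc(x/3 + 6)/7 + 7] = -(28*cos(x/3 + 6)^2 + 56*cos(x/3 + 6) + 28 + 183*cos(x/3 + 6)^3/sin(x/3 + 6) + 561*cos(x/3 + 6)^2/sin(x/3 + 6) + 573*cos(x/3 + 6)/sin(x/3 + 6) + 195/sin(x/3 + 6))/(63*sin(x/3 + 6)^3)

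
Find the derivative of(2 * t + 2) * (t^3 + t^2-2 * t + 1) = 8*t^3 + 12*t^2 - 4*t - 2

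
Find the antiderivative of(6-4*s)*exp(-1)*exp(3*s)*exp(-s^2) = 2*exp(-s^2 + 3*s - 1) + C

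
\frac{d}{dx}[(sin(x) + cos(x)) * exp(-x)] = -2*exp(-x)*sin(x)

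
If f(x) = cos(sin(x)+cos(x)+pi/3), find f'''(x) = 2*(-sqrt(2)*sin(x)*sin(sqrt(2)*sin(x + pi/4) + pi/3)*cos(x) + 3*sin(x + pi/4)*cos(sqrt(2)*sin(x + pi/4) + pi/3) + sqrt(2)*sin(sqrt(2)*sin(x + pi/4) + pi/3))*cos(x + pi/4)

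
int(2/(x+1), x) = log(2*(x + 1)^2) + C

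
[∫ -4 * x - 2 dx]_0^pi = -2*pi^2 - 2*pi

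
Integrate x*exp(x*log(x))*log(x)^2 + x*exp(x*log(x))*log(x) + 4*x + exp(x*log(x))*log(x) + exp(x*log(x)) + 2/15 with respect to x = x*(30*x + 15*exp(x*log(x))*log(x) + 2)/15 + C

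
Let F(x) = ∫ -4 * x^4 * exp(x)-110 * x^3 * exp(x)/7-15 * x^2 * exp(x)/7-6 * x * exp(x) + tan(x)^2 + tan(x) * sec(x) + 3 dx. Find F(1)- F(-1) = -47*E/7 + 51*exp(-1)/7 + 2*tan(1) + 4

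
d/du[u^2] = 2*u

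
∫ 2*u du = u^2 + C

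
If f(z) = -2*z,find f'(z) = -2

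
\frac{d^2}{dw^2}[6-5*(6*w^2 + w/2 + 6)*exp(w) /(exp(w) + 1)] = (60*w^2*exp(2*w) - 60*w^2*exp(w) - 235*w*exp(2*w) - 245*w*exp(w) - 120*exp(3*w) - 190*exp(2*w) - 190*exp(w))/(2*exp(3*w) + 6*exp(2*w) + 6*exp(w) + 2)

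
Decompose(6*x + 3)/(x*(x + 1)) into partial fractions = 3/(x + 1) + 3/x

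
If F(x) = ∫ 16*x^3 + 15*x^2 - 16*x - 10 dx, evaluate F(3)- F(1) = 366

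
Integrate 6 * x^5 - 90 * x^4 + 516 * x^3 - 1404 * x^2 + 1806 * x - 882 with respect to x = x^6 - 18*x^5 + 129*x^4 - 468*x^3 + 903*x^2 - 882*x + C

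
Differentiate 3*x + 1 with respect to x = 3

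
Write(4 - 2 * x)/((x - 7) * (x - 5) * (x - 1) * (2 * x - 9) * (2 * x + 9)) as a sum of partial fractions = 52/(43263*(2*x + 9)) - 4/(63*(2*x - 9)) - 1/(924*(x - 1)) + 3/(76*(x - 5)) - 1/(138*(x - 7))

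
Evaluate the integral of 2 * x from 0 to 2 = 4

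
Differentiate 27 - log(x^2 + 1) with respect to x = -2*x/(x^2 + 1)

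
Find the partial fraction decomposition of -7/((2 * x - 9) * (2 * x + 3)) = 7/(12*(2*x + 3)) - 7/(12*(2*x - 9))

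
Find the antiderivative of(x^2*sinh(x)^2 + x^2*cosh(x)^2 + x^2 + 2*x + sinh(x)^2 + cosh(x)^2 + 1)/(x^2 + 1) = x + log(x^2 + 1) + sinh(2*x)/2 + C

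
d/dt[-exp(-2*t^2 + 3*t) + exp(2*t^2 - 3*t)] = 4*t*exp(-2*t^2 + 3*t) + 4*t*exp(2*t^2 - 3*t) - 3*exp(-2*t^2 + 3*t) - 3*exp(2*t^2 - 3*t)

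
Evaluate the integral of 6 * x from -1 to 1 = 0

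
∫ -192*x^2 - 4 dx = -64*x^3 - 4*x + C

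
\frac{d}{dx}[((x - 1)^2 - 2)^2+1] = 4*x^3 - 12*x^2 + 4*x + 4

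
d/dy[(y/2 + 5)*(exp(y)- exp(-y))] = (y*exp(2*y) + y + 11*exp(2*y) + 9)*exp(-y)/2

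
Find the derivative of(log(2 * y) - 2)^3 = (3*log(y)^2 - 12*log(y) + 6*log(2)*log(y) - 12*log(2) + 3*log(2)^2 + 12)/y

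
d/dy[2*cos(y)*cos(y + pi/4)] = -2*sin(2*y + pi/4)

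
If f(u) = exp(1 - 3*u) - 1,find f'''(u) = -27*exp(1 - 3*u)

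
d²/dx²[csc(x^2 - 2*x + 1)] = 2*(-2*x^2 + 4*x^2/sin(x^2 - 2*x + 1)^2 + 4*x - 8*x/sin(x^2 - 2*x + 1)^2 - 2 - cos(x^2 - 2*x + 1)/sin(x^2 - 2*x + 1) + 4/sin(x^2 - 2*x + 1)^2)/sin(x^2 - 2*x + 1)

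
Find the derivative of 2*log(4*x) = 2/x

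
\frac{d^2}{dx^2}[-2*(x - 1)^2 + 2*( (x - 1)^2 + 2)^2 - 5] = 24*x^2 - 48*x + 36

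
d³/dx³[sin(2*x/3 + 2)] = -8*cos(2*x/3 + 2)/27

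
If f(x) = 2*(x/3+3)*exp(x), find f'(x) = 2*x*exp(x)/3 + 20*exp(x)/3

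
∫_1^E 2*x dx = -1 + exp(2)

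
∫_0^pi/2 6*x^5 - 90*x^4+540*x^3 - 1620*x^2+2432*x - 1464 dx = -738 + (-3 + pi/2)^2 + (-3 + pi/2)^6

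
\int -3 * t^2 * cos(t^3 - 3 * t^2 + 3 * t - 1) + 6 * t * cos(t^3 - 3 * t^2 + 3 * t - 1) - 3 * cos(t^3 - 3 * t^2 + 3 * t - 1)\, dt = -sin((t - 1)^3) + C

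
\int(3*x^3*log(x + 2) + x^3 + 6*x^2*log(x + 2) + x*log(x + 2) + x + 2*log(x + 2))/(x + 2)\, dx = x*(x^2 + 1)*log(x + 2) + C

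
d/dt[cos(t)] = -sin(t)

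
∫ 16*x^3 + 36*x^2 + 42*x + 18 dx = 4*x^4 + 12*x^3 + 21*x^2 + 18*x + C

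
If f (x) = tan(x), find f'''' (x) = 24*tan(x)^5 + 40*tan(x)^3 + 16*tan(x)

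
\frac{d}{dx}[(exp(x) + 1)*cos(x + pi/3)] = -sqrt(2)*exp(x)*sin(x + pi/12) - sin(x + pi/3)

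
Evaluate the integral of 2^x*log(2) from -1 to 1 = 3/2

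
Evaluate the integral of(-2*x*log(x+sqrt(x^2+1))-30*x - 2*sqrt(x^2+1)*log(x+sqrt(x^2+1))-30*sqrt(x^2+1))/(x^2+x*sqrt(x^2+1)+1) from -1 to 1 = -30*log(1 + sqrt(2)) + 30*log(-1 + sqrt(2)) - log(1 + sqrt(2))^2 + log(-1 + sqrt(2))^2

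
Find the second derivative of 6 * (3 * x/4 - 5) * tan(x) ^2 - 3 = 27*x*tan(x)^4 + 36*x*tan(x)^2 + 9*x - 180*tan(x)^4 + 18*tan(x)^3 - 240*tan(x)^2 + 18*tan(x) - 60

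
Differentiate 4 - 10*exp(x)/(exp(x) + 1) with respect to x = -10*exp(x)/(exp(2*x) + 2*exp(x) + 1)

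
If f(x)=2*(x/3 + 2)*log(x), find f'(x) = (2*x*log(x) + 2*x + 12)/(3*x)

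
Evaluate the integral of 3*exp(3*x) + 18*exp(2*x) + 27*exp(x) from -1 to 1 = -(exp(-1) + 3)^3 + (E + 3)^3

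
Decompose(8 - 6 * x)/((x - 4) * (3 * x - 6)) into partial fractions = 2/(3*(x - 2)) - 8/(3*(x - 4))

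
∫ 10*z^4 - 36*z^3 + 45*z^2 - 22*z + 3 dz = 2*z^5 - 9*z^4 + 15*z^3 - 11*z^2 + 3*z + C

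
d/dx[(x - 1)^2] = 2*x - 2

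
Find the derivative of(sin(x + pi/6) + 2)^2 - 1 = sin(2*x + pi/3) + 4*cos(x + pi/6)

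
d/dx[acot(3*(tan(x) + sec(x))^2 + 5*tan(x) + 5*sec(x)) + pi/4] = -(-6*sin(x)^2/cos(x) - 5*sin(x) + 5 + 6/cos(x))/(30*sin(x)*cos(x) + 16*sin(x) + 15*cos(x)^2 + 30*cos(x) + 20)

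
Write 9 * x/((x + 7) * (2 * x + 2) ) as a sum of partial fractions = 21/(4*(x + 7)) - 3/(4*(x + 1))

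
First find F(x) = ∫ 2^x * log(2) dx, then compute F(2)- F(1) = 2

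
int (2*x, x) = x^2 + C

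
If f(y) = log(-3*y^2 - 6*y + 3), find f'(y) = (2*y + 2)/(y^2 + 2*y - 1)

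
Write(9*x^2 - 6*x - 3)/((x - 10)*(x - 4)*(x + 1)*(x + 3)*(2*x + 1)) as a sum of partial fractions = 4/(105*(2*x + 1)) + 48/(455*(x + 3)) - 6/(55*(x + 1)) - 13/(210*(x - 4)) + 93/(2002*(x - 10))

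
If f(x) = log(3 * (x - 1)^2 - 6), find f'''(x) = (4*x^3 - 12*x^2 + 36*x - 28)/(x^6 - 6*x^5 + 9*x^4 + 4*x^3 - 9*x^2 - 6*x - 1)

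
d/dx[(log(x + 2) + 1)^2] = (2*log(x + 2) + 2)/(x + 2)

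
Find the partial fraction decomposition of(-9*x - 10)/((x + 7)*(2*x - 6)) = -53/(20*(x + 7)) - 37/(20*(x - 3))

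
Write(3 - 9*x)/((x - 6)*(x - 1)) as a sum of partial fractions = 6/(5*(x - 1)) - 51/(5*(x - 6))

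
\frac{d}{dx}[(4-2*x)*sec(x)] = -2*x*tan(x)*sec(x) + 4*tan(x)*sec(x) - 2*sec(x)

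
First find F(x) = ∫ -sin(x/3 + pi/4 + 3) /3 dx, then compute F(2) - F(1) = cos(pi/4 + 11/3) - cos(pi/4 + 10/3)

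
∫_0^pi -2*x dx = -pi^2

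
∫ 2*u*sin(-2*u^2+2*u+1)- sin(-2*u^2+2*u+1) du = cos(-2*u^2 + 2*u + 1)/2 + C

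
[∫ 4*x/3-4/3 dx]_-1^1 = -8/3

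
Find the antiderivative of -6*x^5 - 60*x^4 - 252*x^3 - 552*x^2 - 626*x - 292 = -x^6 - 12*x^5 - 63*x^4 - 184*x^3 - 313*x^2 - 292*x + C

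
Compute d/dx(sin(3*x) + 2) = 3*cos(3*x)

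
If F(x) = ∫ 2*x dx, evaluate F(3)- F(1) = 8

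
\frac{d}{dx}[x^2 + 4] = 2*x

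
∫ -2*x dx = -x^2 + C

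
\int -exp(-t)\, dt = exp(-t) + C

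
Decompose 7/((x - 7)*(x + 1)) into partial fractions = -7/(8*(x + 1)) + 7/(8*(x - 7))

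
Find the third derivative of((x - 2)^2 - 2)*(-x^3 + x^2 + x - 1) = -60*x^2 + 120*x - 30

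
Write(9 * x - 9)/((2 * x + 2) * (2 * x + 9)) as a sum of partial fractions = 99/(14*(2*x + 9)) - 9/(7*(x + 1))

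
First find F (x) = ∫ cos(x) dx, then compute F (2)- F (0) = sin(2)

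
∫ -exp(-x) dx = exp(-x) + C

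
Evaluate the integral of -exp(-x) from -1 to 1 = -E + exp(-1)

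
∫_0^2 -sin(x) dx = -1 + cos(2)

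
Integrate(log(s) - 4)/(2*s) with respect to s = (log(s) - 4)^2/4 + C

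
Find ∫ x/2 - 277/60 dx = x^2/4 - 277*x/60 + C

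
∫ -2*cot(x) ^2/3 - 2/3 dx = 2*cot(x)/3 + C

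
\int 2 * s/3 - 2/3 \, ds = s^2/3 - 2*s/3 + C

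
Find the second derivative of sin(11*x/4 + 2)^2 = 121*cos(11*x/2 + 4)/8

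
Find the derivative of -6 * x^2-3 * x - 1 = -12*x - 3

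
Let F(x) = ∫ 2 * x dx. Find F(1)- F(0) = 1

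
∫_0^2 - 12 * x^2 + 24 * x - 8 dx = 0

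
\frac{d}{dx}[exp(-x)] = -exp(-x)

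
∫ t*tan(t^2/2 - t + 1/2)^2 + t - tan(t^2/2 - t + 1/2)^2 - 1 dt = tan((t - 1)^2/2) + C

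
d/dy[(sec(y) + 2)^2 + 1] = 2*(2 + 1/cos(y))*sin(y)/cos(y)^2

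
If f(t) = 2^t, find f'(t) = 2^t*log(2)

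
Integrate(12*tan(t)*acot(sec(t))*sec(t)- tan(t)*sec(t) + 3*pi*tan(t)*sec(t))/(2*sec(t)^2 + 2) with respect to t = -3*(4*acot(sec(t)) + pi)^2/16 + acot(sec(t))/2 + C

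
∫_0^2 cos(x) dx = sin(2)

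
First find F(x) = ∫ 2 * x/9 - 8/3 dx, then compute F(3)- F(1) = -40/9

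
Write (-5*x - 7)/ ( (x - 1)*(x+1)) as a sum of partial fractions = 1/(x + 1) - 6/(x - 1)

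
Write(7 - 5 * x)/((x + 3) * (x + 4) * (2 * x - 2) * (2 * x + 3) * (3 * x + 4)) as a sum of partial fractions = -1107/(560*(3*x + 4)) + 116/(75*(2*x + 3)) + 27/(400*(x + 4)) - 11/(60*(x + 3)) + 1/(700*(x - 1))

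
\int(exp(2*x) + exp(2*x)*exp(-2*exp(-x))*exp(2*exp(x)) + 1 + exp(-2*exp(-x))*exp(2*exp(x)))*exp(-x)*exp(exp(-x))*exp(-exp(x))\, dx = 2*sinh(2*sinh(x)) + C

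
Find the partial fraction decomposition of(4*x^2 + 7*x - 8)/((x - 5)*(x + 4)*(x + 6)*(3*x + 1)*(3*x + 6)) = 267/(14960*(3*x + 1)) + 47/(2244*(x + 6)) - 7/(297*(x + 4)) - 1/(140*(x + 2)) + 127/(33264*(x - 5))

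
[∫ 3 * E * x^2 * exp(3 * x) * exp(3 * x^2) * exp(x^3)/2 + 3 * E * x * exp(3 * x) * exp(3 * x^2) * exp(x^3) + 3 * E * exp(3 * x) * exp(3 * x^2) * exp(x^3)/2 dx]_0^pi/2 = -E/2 + exp((1 + pi/2)^3)/2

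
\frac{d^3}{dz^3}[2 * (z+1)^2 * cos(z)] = 2*z^2*sin(z) + 4*z*sin(z) - 12*z*cos(z) - 10*sin(z) - 12*cos(z)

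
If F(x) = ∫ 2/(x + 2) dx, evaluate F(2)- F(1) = -log(9) + log(16)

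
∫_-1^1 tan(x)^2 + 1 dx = 2*tan(1)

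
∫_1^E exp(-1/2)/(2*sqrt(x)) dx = 1 - exp(-1/2)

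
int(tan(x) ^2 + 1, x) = tan(x) + C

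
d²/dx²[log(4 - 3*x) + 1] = -9/(9*x^2 - 24*x + 16)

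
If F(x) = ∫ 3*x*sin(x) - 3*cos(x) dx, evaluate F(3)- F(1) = 3*cos(1) - 9*cos(3)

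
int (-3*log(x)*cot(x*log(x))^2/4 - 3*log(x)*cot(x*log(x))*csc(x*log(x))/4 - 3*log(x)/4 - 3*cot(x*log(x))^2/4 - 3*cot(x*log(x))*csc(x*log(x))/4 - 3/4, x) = 3*cot(x*log(x))/4 + 3*csc(x*log(x))/4 + C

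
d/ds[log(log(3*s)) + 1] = 1/(s*log(s) + s*log(3))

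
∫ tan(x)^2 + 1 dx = tan(x) + C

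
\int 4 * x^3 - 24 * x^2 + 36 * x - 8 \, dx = x^4 - 8*x^3 + 18*x^2 - 8*x + C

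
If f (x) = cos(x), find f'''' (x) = cos(x)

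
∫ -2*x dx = -x^2 + C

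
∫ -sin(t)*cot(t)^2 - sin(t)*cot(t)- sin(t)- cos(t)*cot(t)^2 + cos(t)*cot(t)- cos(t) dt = sqrt(2)*sin(t + pi/4)*cot(t) + C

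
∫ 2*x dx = x^2 + C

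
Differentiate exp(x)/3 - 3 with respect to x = exp(x)/3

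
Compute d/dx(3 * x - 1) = 3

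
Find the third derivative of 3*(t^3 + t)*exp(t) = 3*t^3*exp(t) + 27*t^2*exp(t) + 57*t*exp(t) + 27*exp(t)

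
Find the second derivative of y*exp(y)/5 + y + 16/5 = y*exp(y)/5 + 2*exp(y)/5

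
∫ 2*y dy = y^2 + C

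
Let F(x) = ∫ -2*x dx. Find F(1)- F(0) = -1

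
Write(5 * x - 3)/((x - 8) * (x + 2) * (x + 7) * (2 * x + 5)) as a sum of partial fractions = -124/(189*(2*x + 5)) + 38/(675*(x + 7)) + 13/(50*(x + 2)) + 37/(3150*(x - 8))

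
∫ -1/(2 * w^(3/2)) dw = 1/sqrt(w) + C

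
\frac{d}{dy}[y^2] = 2*y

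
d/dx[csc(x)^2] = -2*cot(x)*csc(x)^2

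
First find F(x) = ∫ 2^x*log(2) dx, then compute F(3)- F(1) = 6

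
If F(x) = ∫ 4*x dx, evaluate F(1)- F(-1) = 0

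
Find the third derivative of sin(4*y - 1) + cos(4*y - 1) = 64*sin(4*y - 1) - 64*cos(4*y - 1)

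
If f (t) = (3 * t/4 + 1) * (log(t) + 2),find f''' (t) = (8 - 3*t)/(4*t^3)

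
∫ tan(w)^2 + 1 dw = tan(w) + C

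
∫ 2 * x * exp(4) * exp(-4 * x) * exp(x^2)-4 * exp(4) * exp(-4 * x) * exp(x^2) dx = exp((x - 2)^2) + C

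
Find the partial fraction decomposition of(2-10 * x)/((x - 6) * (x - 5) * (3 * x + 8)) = 129/(299*(3*x + 8)) + 48/(23*(x - 5)) - 29/(13*(x - 6))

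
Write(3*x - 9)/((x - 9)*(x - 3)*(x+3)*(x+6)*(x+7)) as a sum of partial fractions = -3/(64*(x + 7)) + 1/(15*(x + 6)) - 1/(48*(x + 3)) + 1/(960*(x - 9))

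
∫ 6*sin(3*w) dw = -2*cos(3*w) + C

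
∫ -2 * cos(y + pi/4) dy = -2*sin(y + pi/4) + C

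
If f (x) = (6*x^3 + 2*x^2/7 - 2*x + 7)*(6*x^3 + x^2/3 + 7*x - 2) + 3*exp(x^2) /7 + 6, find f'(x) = 216*x^5 + 130*x^4/7 + 2528*x^3/21 + 94*x^2 + 6*x*exp(x^2)/7 - 514*x/21 + 53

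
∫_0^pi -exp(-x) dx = -1 + exp(-pi)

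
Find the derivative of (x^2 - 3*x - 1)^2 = 4*x^3 - 18*x^2 + 14*x + 6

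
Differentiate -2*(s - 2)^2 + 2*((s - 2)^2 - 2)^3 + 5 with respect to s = 12*s^5 - 120*s^4 + 432*s^3 - 672*s^2 + 428*s - 88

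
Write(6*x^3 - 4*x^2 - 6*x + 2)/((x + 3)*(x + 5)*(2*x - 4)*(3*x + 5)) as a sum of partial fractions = 33/(40*(3*x + 5)) + 409/(140*(x + 5)) - 89/(40*(x + 3)) + 1/(35*(x - 2))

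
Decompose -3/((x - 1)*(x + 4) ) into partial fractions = 3/(5*(x + 4)) - 3/(5*(x - 1))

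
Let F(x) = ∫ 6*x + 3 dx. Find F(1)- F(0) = 6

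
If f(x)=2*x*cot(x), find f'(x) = -2*x/sin(x)^2 + 2/tan(x)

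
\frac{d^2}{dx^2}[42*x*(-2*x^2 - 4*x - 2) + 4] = -504*x - 336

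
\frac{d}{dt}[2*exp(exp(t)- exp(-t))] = (2*exp(exp(t) - exp(-t)) + 2*exp(2*t + exp(t) - exp(-t)))*exp(-t)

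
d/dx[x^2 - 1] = 2*x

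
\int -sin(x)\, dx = cos(x) + C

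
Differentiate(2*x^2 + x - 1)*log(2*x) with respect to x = (4*x^2*log(x) + 2*x^2 + 4*x^2*log(2) + x*log(x) + x*log(2) + x - 1)/x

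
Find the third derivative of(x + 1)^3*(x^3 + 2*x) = 120*x^3 + 180*x^2 + 120*x + 42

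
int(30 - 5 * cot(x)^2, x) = 35*x + 5*cot(x) + C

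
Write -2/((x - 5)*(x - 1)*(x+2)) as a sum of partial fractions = -2/(21*(x + 2)) + 1/(6*(x - 1)) - 1/(14*(x - 5))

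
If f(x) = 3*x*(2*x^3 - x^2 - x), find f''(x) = 72*x^2 - 18*x - 6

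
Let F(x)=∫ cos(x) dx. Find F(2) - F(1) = -sin(1) + sin(2)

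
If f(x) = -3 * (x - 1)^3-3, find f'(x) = -9*x^2 + 18*x - 9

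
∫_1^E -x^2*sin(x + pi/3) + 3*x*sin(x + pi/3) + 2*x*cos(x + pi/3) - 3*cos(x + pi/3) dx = 2*cos(1 + pi/3) + (-3*E + exp(2))*cos(pi/3 + E)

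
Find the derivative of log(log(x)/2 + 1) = 1/(x*log(x) + 2*x)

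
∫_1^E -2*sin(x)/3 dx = 2*cos(E)/3 - 2*cos(1)/3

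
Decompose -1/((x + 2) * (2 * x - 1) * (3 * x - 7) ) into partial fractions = -9/(143*(3*x - 7)) + 4/(55*(2*x - 1)) - 1/(65*(x + 2))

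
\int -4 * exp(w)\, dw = -4*exp(w) + C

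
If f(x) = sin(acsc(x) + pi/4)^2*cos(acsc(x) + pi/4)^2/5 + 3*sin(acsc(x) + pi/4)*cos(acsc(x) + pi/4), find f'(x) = (2*sin(acsc(x) + pi/4)^3*cos(acsc(x) + pi/4) + 15*sin(acsc(x) + pi/4)^2 - 2*sin(acsc(x) + pi/4)*cos(acsc(x) + pi/4)^3 - 15*cos(acsc(x) + pi/4)^2)/(5*x^2*sqrt(1 - 1/x^2))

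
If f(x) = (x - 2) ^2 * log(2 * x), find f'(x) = (2*x^2*log(x) + x^2 + 2*x^2*log(2) - 4*x*log(x) - 4*x - 4*x*log(2) + 4)/x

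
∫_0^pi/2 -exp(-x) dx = -1 + exp(-pi/2)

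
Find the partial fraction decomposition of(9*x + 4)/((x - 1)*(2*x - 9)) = 89/(7*(2*x - 9)) - 13/(7*(x - 1))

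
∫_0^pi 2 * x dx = pi^2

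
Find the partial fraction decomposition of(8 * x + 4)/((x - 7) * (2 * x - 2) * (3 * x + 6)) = -2/(27*(x + 2)) - 1/(9*(x - 1)) + 5/(27*(x - 7))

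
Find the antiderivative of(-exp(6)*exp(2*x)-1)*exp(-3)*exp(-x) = -2*sinh(x + 3) + C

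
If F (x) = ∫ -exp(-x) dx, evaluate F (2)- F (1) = -exp(-1) + exp(-2)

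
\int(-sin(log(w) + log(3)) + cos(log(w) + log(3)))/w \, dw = sqrt(2)*sin(log(w) + pi/4 + log(3)) + C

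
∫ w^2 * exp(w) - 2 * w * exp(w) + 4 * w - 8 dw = (w - 2)^2*(exp(w) + 2) + C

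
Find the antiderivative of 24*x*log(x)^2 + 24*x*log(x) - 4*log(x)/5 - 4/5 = 4*x*(15*x*log(x) - 1)*log(x)/5 + C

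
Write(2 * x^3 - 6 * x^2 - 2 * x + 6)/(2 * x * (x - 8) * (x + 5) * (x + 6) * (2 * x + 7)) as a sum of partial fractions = -78/(161*(2*x + 7)) - 3/(4*(x + 6)) + 64/(65*(x + 5)) + 45/(4784*(x - 8)) - 1/(560*x)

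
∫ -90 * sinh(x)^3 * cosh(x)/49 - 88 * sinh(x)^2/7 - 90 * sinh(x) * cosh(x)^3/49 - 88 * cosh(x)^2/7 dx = -44*sinh(2*x)/7 - 45*cosh(4*x)/392 + C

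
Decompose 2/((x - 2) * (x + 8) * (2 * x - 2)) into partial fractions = 1/(90*(x + 8)) - 1/(9*(x - 1)) + 1/(10*(x - 2))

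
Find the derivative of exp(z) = exp(z)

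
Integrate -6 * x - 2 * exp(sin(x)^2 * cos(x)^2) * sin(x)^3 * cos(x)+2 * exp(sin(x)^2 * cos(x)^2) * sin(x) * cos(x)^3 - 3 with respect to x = -3*x*(x + 1) + exp((1 - cos(4*x))/8) + C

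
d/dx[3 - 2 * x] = -2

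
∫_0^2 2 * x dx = 4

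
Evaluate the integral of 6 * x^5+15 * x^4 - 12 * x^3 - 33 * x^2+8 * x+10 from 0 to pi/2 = -pi^2/2 - pi + 8 + (-2 + pi/2 + pi^2/4)^3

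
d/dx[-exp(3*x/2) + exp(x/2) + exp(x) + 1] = -3*exp(3*x/2)/2 + exp(x/2)/2 + exp(x)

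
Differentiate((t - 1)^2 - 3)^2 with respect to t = 4*t^3 - 12*t^2 + 8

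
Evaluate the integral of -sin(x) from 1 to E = cos(E) - cos(1)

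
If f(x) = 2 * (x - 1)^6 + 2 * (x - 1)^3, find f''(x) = 60*x^4 - 240*x^3 + 360*x^2 - 228*x + 48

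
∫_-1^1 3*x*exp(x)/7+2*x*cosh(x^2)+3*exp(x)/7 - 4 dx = -8 + 3*exp(-1)/7 + 3*E/7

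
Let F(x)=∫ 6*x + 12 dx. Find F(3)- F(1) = 48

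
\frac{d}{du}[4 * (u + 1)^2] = 8*u + 8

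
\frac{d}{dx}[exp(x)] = exp(x)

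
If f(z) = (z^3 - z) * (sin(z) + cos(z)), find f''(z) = sqrt(2)*(-z^3*sin(z + pi/4) + 6*z^2*cos(z + pi/4) + 7*z*sin(z + pi/4) - 2*cos(z + pi/4))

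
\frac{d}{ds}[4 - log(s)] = -1/s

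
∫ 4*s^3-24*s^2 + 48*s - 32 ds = s^4 - 8*s^3 + 24*s^2 - 32*s + C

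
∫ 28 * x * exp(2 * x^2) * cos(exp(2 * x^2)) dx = 7*sin(exp(2*x^2)) + C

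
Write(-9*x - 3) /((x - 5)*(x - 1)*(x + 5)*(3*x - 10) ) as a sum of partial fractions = 891/(875*(3*x - 10)) - 7/(250*(x + 5)) - 1/(14*(x - 1)) - 6/(25*(x - 5))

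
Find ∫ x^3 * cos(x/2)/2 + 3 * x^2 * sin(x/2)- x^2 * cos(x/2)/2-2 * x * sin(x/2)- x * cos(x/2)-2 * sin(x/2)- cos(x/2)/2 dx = (x^3 - x^2 - 2*x - 1)*sin(x/2) + C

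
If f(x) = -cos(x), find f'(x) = sin(x)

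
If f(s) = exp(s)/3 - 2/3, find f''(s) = exp(s)/3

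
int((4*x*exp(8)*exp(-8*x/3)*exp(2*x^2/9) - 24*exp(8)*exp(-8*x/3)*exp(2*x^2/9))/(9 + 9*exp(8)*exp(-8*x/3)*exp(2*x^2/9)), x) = log(exp(2*(x - 6)^2/9) + 1) + C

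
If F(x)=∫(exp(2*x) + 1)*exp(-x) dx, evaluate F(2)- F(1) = -E - exp(-2) + exp(-1) + exp(2)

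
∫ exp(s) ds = exp(s) + C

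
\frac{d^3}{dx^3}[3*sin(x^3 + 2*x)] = -81*x^6*cos(x^3 + 2*x) - 162*x^4*cos(x^3 + 2*x) - 162*x^3*sin(x^3 + 2*x) - 108*x^2*cos(x^3 + 2*x) - 108*x*sin(x^3 + 2*x) - 6*cos(x^3 + 2*x)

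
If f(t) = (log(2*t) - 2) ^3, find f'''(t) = (6*log(t)^2 - 42*log(t) + 12*log(2)*log(t) - 42*log(2) + 6*log(2)^2 + 66)/t^3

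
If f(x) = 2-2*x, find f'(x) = -2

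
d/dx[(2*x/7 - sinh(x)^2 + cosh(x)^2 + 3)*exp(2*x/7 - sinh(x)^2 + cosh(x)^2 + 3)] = 2*(2*x + 35)*exp(4)*exp(2*x/7)/49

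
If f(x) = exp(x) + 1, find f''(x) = exp(x)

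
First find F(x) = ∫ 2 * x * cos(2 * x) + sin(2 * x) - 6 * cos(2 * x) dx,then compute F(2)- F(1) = -sin(4) + 2*sin(2)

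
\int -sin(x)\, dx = cos(x) + C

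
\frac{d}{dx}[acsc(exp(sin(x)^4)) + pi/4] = -4*exp(-sin(x)^4)*sin(x)^3*cos(x)/sqrt(1 - exp(-2*sin(x)^4))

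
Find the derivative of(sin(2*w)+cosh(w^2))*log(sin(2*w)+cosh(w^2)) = 2*w*log(sin(2*w) + cosh(w^2))*sinh(w^2) + 2*w*sinh(w^2) + 2*log(sin(2*w) + cosh(w^2))*cos(2*w) + 2*cos(2*w)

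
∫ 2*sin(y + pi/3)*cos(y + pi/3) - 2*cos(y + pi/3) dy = (sin(y + pi/3) - 1)^2 + C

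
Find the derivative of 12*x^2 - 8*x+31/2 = 24*x - 8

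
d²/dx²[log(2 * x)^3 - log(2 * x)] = (-3*log(x)^2 - 6*log(2)*log(x) + 6*log(x) - 3*log(2)^2 + 1 + 6*log(2))/x^2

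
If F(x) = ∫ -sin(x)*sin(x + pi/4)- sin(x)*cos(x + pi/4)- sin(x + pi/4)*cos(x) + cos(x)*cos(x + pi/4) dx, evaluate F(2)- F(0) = sqrt(2)*(-1 + cos(4))/2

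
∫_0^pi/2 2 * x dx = pi^2/4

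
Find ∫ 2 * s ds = s^2 + C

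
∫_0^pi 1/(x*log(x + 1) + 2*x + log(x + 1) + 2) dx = -log(2) + log(log(1 + pi) + 2)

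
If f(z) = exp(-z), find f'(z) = -exp(-z)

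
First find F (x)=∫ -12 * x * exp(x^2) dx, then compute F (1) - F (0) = 6 - 6*E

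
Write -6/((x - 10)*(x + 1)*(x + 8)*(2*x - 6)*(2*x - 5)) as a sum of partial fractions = -16/(735*(2*x - 5)) - 1/(9702*(x + 8)) + 3/(2156*(x + 1)) + 3/(308*(x - 3)) - 1/(6930*(x - 10))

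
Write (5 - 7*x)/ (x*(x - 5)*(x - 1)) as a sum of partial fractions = 1/(2*(x - 1)) - 3/(2*(x - 5)) + 1/x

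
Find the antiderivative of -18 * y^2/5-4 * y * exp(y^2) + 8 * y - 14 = -6*y^3/5 + 4*y^2 - 14*y - 2*exp(y^2) + C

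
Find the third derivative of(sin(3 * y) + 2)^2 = -108*sin(6*y) - 108*cos(3*y)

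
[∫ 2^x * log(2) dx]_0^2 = 3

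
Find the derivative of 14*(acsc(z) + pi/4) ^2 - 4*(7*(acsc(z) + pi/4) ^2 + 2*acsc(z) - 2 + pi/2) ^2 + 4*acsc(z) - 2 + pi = (3136*acsc(z)^3 + 1344*acsc(z)^2 + 2352*pi*acsc(z)^2 - 880*acsc(z) + 672*pi*acsc(z) + 588*pi^2*acsc(z) - 220*pi - 144 + 84*pi^2 + 49*pi^3)/(4*z^2*sqrt(1 - 1/z^2))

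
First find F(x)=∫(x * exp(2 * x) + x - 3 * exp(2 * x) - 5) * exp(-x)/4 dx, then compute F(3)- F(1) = -exp(3)/4 - 3*exp(-1)/4 + exp(-3)/4 + 3*E/4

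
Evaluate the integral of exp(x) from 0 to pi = -1 + exp(pi)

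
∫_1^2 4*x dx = 6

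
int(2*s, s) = s^2 + C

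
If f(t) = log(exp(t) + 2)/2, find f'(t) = exp(t)/(2*exp(t) + 4)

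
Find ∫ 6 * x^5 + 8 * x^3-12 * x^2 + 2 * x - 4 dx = x^6 + 2*x^4 - 4*x^3 + x^2 - 4*x + C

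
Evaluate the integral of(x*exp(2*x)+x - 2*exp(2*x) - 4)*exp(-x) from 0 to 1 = -2*E + 2*exp(-1)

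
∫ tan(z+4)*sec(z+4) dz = sec(z + 4) + C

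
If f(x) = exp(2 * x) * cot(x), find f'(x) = -(tan(x) - 1)^2*exp(2*x)/tan(x)^2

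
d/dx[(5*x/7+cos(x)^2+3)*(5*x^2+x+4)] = -5*x^2*sin(2*x) + 75*x^2/7 - x*sin(2*x) + 10*x*cos(x)^2 + 220*x/7 - 4*sin(2*x) + cos(x)^2 + 41/7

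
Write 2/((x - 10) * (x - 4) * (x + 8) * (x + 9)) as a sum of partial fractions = -2/(247*(x + 9)) + 1/(108*(x + 8)) - 1/(468*(x - 4)) + 1/(1026*(x - 10))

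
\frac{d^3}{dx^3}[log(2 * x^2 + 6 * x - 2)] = (4*x^3 + 18*x^2 + 66*x + 72)/(x^6 + 9*x^5 + 24*x^4 + 9*x^3 - 24*x^2 + 9*x - 1)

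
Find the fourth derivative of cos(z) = cos(z)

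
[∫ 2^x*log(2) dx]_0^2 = 3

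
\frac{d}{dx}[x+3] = 1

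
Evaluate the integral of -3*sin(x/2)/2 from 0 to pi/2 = -3 + 3*sqrt(2)/2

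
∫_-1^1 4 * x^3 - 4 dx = -8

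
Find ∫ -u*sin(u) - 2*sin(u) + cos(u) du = (u + 2)*cos(u) + C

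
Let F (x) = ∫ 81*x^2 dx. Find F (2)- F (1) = 189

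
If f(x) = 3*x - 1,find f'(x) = 3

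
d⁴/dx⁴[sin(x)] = sin(x)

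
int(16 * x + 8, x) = 8*x^2 + 8*x + C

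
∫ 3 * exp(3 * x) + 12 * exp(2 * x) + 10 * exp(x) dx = (exp(x) + 2)^3 - 2*exp(x) + C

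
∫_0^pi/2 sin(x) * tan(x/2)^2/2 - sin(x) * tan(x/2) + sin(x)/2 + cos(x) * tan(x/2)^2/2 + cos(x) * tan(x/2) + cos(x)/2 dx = 1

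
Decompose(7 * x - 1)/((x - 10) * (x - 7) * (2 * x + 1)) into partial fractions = -2/(35*(2*x + 1)) - 16/(15*(x - 7)) + 23/(21*(x - 10))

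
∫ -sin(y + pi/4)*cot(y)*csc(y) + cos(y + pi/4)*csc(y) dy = sqrt(2)*(1 + 1/tan(y))/2 + C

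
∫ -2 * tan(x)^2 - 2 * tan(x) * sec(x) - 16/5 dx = -6*x/5 - 2*tan(x) - 2/cos(x) + C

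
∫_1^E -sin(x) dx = cos(E) - cos(1)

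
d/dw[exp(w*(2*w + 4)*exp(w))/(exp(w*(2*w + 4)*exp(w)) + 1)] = (2*w^2*exp(2*w^2*exp(w) + 4*w*exp(w) + w) + 8*w*exp(2*w^2*exp(w) + 4*w*exp(w) + w) + 4*exp(2*w^2*exp(w) + 4*w*exp(w) + w))/(exp(8*w*exp(w))*exp(4*w^2*exp(w)) + 2*exp(4*w*exp(w))*exp(2*w^2*exp(w)) + 1)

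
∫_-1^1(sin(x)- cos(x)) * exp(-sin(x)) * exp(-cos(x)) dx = -exp(-cos(1) + sin(1)) + exp(-sin(1) - cos(1))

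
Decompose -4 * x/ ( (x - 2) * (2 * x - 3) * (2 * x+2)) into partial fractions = 12/(5*(2*x - 3)) + 2/(15*(x + 1)) - 4/(3*(x - 2))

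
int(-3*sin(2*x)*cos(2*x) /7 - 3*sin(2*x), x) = 3*(sin(x)^2 - 8)*sin(x)^2/7 + C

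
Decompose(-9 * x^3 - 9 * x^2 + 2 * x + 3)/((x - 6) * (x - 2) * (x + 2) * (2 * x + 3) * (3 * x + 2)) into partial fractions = 27/(3200*(3*x + 2)) - 54/(175*(2*x + 3)) + 35/(128*(x + 2)) + 101/(896*(x - 2)) - 751/(3200*(x - 6))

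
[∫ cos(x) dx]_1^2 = -sin(1) + sin(2)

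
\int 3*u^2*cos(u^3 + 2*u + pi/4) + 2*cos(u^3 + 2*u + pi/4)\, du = sin(u^3 + 2*u + pi/4) + C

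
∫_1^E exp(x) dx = -E + exp(E)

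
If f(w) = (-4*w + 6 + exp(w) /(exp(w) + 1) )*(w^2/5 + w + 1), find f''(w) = (-w^2*exp(2*w) + w^2*exp(w) - 24*w*exp(3*w) - 73*w*exp(2*w) - 63*w*exp(w) - 24*w - 26*exp(3*w) - 75*exp(2*w) - 67*exp(w) - 28)/(5*exp(3*w) + 15*exp(2*w) + 15*exp(w) + 5)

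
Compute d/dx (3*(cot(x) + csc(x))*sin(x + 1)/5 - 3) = -3*sin(1)*cos(x)/5 + 3*cos(1)*cos(x)^2/(5*sin(x)) - 3*sin(x + 1)/(5*sin(x)^2) - 3*sin(1)/(5*sin(x)^2)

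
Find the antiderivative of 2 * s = s^2 + C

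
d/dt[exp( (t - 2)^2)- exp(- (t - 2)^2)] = (2*t*exp(2*t^2 - 8*t + 8) + 2*t - 4*exp(2*t^2 - 8*t + 8) - 4)*exp(-t^2 + 4*t - 4)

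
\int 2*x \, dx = x^2 + C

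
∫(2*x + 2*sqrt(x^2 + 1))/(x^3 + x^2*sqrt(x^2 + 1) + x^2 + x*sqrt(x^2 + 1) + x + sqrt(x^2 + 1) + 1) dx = (x + sqrt(x^2 + 1) - 3)/(x + sqrt(x^2 + 1) + 1) + C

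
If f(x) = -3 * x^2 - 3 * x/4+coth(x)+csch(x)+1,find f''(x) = (-6*sinh(x)^3 + cosh(x)^2 + 2*cosh(x) + 1)/sinh(x)^3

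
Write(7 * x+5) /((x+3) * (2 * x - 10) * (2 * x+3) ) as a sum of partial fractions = 11/(39*(2*x + 3)) - 1/(3*(x + 3)) + 5/(26*(x - 5))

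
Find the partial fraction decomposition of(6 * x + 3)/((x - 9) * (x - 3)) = -7/(2*(x - 3)) + 19/(2*(x - 9))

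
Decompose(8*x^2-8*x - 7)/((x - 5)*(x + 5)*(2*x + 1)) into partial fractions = 4/(99*(2*x + 1)) + 233/(90*(x + 5)) + 153/(110*(x - 5))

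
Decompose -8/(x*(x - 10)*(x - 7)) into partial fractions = 8/(21*(x - 7)) - 4/(15*(x - 10)) - 4/(35*x)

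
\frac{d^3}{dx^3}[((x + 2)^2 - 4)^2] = 24*x + 48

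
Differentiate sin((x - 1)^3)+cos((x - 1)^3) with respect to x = -3*x^2*sin(x^3 - 3*x^2 + 3*x - 1) + 3*x^2*cos(x^3 - 3*x^2 + 3*x - 1) + 6*x*sin(x^3 - 3*x^2 + 3*x - 1) - 6*x*cos(x^3 - 3*x^2 + 3*x - 1) - 3*sin(x^3 - 3*x^2 + 3*x - 1) + 3*cos(x^3 - 3*x^2 + 3*x - 1)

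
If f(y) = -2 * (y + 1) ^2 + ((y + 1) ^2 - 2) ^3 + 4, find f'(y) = 6*y^5 + 30*y^4 + 36*y^3 - 12*y^2 - 22*y + 2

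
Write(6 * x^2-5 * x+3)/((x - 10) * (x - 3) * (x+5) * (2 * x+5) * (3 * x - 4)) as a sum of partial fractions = 567/(56810*(3*x - 4)) - 848/(31625*(2*x + 5)) + 89/(5700*(x + 5)) - 3/(220*(x - 3)) + 79/(9750*(x - 10))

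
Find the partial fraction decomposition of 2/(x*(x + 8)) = -1/(4*(x + 8)) + 1/(4*x)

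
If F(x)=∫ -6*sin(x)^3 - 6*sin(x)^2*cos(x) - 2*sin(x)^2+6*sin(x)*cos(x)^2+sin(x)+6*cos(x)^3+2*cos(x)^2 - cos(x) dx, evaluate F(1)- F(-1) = 2*sin(3) + 2*sin(2) + 4*sin(1)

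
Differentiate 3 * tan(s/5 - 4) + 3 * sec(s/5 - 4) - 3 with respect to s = 3*tan(s/5 - 4)^2/5 + 3*tan(s/5 - 4)*sec(s/5 - 4)/5 + 3/5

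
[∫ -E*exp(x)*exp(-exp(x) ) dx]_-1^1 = -exp(1 - exp(-1)) + exp(1 - E)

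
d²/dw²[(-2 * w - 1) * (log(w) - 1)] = (1 - 2*w)/w^2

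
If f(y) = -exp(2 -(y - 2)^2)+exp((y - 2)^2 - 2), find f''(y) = (4*y^2*exp(2*y^2 - 8*y + 4) - 4*y^2 - 16*y*exp(2*y^2 - 8*y + 4) + 16*y + 18*exp(2*y^2 - 8*y + 4) - 14)*exp(-y^2 + 4*y - 2)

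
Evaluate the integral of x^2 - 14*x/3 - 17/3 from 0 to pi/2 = (-3 + pi/6)*(1 + pi/2)^2 + 3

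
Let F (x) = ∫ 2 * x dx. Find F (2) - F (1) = 3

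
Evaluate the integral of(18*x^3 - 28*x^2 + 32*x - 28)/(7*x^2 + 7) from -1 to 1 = -8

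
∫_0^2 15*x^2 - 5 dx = 30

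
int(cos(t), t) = sin(t) + C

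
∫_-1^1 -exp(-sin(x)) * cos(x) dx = -exp(sin(1)) + exp(-sin(1))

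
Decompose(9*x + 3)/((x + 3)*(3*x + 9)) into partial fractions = 3/(x + 3) - 8/(x + 3)^2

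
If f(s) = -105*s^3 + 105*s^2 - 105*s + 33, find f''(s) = 210 - 630*s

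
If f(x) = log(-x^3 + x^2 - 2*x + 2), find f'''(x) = (6*x^6 - 12*x^5 + 68*x^3 - 48*x^2 + 24*x + 16)/(x^9 - 3*x^8 + 9*x^7 - 19*x^6 + 30*x^5 - 42*x^4 + 44*x^3 - 36*x^2 + 24*x - 8)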